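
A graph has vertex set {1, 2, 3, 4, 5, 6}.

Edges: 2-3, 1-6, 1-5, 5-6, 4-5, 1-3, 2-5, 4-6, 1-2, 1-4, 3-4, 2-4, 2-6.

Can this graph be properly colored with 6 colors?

Yes

The chromatic number is 5. 1, 2, 4, 5, 6 are pairwise adjacent (a clique of size 5), so at least 5 colors are needed.
5 colors suffice: color a → {1}; color b → {2}; color c → {4}; color d → {3, 6}; color e → {5}.
Since 6 ≥ 5, a proper 6-coloring certainly exists.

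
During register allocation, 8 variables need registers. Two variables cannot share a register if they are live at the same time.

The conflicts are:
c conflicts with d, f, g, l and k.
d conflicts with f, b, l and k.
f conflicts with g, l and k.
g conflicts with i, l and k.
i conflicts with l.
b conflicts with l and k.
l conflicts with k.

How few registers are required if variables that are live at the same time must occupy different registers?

5

c, f, g, l, k all conflict with each other, so at least 5 registers are needed.
Using 5 registers: c=5, d=3, f=4, g=3, i=2, b=4, l=1, k=2. No two conflicting variables share a register.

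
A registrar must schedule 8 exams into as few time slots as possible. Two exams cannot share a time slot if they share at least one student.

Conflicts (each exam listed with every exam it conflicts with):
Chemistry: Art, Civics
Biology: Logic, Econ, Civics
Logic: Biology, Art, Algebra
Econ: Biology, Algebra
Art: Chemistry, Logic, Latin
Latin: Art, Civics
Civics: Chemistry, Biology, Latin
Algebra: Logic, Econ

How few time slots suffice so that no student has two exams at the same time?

3

The cycle Logic-Art-Latin-Civics-Biology-Logic has odd length 5, so it cannot be 2-colored; at least 3 time slots are needed.
Using 3 time slots: Chemistry=2, Biology=3, Logic=2, Econ=1, Art=1, Latin=2, Civics=1, Algebra=3. Each listed conflict is separated.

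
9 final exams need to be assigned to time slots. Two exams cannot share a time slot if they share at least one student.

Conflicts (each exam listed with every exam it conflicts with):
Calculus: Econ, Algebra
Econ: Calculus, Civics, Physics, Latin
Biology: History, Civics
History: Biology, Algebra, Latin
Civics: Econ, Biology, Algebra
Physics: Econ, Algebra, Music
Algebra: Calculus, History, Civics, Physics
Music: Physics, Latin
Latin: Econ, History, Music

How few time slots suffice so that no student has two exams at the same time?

The cycle History-Algebra-Civics-Econ-Latin-History has odd length 5, so it cannot be 2-colored; at least 3 time slots are needed.
3 time slots suffice: time slot 1 → {Econ, Biology, Algebra, Music}; time slot 2 → {Calculus, History, Civics, Physics}; time slot 3 → {Latin}. Each listed conflict is separated.

3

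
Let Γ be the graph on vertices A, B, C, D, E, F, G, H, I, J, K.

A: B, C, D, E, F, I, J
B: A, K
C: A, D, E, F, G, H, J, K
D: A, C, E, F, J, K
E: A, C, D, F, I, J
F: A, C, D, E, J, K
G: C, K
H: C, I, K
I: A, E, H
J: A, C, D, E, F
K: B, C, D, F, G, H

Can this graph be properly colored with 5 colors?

No

A, C, D, E, F, J are pairwise adjacent (a clique of size 6), so at least 6 colors are needed.
So 5 colors are not enough.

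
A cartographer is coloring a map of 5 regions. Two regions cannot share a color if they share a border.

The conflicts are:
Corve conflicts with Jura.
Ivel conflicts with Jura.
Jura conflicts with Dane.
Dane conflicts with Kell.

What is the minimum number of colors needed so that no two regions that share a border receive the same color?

Corve and Jura conflict, so at least 2 colors are needed.
2 colors suffice: Corve=2, Ivel=2, Jura=1, Dane=2, Kell=1. No two conflicting regions share a color.

2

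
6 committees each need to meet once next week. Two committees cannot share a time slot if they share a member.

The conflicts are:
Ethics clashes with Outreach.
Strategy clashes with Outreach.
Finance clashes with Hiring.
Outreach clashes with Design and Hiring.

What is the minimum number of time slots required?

2

Finance and Hiring conflict, so at least 2 time slots are needed.
2 time slots suffice: time slot 1 → {Finance, Outreach}; time slot 2 → {Ethics, Strategy, Design, Hiring}. Each listed conflict is separated.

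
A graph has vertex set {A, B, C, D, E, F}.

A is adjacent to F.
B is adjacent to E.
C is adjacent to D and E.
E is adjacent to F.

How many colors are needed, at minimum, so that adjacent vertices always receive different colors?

2

C and E are adjacent, so at least 2 colors are needed.
2 colors suffice: A=red, B=blue, C=blue, D=red, E=red, F=blue. No two adjacent vertices share a color.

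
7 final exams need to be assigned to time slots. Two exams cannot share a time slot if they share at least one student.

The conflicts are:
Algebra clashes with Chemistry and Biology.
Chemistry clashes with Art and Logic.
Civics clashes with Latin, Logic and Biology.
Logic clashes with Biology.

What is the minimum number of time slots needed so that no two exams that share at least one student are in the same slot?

3

Civics, Logic, Biology pairwise conflict, so at least 3 time slots are needed.
3 time slots suffice: time slot 1 → {Chemistry, Latin, Biology}; time slot 2 → {Algebra, Art, Logic}; time slot 3 → {Civics}. Each listed conflict is separated.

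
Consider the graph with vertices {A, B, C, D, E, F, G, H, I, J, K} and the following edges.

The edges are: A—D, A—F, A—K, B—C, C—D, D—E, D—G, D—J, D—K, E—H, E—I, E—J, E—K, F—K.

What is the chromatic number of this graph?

A, F, K are pairwise adjacent, so at least 3 colors are needed.
3 colors suffice: color 1 → {B, D, F, H, I}; color 2 → {A, C, E, G}; color 3 → {J, K}. Each edge has distinct colors on its endpoints.

3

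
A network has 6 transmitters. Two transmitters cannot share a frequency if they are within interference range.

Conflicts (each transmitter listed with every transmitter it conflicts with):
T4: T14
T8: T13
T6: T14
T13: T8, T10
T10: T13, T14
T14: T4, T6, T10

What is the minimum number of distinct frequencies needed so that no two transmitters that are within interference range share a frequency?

2

T13 and T10 conflict, so at least 2 frequencies are needed.
Using 2 frequencies: T4=2, T8=2, T6=2, T13=1, T10=2, T14=1. Every pair that conflicts lands in different frequencies.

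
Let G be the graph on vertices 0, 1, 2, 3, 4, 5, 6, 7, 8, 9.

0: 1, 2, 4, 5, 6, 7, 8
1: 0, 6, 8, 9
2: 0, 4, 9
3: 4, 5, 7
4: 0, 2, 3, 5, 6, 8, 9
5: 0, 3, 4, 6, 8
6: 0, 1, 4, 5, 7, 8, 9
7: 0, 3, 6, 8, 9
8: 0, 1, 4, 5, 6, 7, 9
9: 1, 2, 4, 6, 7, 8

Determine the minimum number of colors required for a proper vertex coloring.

5

0, 4, 5, 6, 8 form a clique, so at least 5 colors are needed.
5 colors suffice: 0=blue, 1=red, 2=green, 3=blue, 4=red, 5=purple, 6=yellow, 7=red, 8=green, 9=blue. Every edge joins two different colors.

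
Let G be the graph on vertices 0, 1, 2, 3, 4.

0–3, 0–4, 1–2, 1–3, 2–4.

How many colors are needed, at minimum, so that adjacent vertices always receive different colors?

The cycle 0-3-1-2-4-0 has odd length 5, so it cannot be 2-colored; at least 3 colors are needed.
3 colors suffice: color red → {1, 4}; color blue → {2, 3}; color green → {0}. Each edge has distinct colors on its endpoints.

3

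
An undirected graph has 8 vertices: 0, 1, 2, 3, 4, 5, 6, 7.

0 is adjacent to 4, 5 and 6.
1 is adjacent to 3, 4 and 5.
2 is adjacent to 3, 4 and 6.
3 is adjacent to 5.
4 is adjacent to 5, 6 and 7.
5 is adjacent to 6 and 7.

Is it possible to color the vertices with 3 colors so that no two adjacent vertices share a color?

0, 4, 5, 6 form a clique, so at least 4 colors are needed.
So 3 colors are not enough.

No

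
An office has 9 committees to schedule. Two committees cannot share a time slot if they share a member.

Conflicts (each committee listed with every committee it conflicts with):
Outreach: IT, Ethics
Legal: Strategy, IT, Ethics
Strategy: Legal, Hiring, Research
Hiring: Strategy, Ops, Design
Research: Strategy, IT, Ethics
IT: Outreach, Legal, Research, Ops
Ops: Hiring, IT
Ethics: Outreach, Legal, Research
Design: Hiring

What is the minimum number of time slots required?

3

The cycle IT-Legal-Strategy-Hiring-Ops-IT has odd length 5, so it cannot be 2-colored; at least 3 time slots are needed.
3 time slots suffice: time slot 1 → {Strategy, IT, Ethics, Design}; time slot 2 → {Outreach, Legal, Hiring, Research}; time slot 3 → {Ops}. Each listed conflict is separated.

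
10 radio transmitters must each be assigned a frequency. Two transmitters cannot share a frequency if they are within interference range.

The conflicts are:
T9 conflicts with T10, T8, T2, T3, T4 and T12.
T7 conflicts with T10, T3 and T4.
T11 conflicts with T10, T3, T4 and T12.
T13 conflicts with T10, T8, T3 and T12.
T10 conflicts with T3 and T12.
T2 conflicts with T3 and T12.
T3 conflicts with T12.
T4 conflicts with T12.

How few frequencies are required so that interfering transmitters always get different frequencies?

T13, T10, T3, T12 all conflict with each other, so at least 4 frequencies are needed.
4 frequencies suffice: T9=3, T7=2, T11=3, T13=3, T10=4, T8=1, T2=4, T3=1, T4=1, T12=2. Each listed conflict is separated.

4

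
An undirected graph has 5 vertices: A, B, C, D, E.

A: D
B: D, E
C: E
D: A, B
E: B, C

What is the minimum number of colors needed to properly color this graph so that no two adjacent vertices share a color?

2

B and E are adjacent, so at least 2 colors are needed.
A valid assignment using 2 colors: A=red, B=red, C=red, D=blue, E=blue. Every edge joins two different colors.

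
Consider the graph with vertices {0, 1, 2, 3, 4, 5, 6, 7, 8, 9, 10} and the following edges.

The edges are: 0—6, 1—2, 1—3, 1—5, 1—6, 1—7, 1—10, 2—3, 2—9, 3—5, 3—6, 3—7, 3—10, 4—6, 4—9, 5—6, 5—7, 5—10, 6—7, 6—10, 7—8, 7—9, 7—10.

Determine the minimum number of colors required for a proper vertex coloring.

1, 3, 5, 6, 7, 10 are pairwise adjacent (a clique of size 6), so at least 6 colors are needed.
One proper 6-coloring: 0=blue, 1=yellow, 2=blue, 3=green, 4=blue, 5=purple, 6=red, 7=blue, 8=red, 9=red, 10=orange. Each edge has distinct colors on its endpoints.

6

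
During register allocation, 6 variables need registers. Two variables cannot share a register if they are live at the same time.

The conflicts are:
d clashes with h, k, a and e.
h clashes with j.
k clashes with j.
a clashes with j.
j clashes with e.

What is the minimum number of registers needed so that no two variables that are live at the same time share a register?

2

a and j conflict, so at least 2 registers are needed.
2 registers suffice: register 1 → {d, j}; register 2 → {h, k, a, e}. Every pair that conflicts lands in different registers.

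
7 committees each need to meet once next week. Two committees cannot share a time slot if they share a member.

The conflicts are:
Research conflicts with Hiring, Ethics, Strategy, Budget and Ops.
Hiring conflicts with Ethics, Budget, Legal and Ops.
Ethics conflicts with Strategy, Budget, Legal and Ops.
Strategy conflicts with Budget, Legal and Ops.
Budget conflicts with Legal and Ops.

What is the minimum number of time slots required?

Research, Hiring, Ethics, Budget, Ops all conflict with each other, so at least 5 time slots are needed.
5 time slots suffice: time slot 1 → {Ethics}; time slot 2 → {Budget}; time slot 3 → {Legal, Ops}; time slot 4 → {Research}; time slot 5 → {Hiring, Strategy}. Every pair that conflicts lands in different time slots.

5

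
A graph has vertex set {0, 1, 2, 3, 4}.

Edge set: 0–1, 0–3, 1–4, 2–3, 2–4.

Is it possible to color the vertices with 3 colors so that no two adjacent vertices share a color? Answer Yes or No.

Yes

The chromatic number is 3. The cycle 1-0-3-2-4-1 has odd length 5, so it cannot be 2-colored; at least 3 colors are needed.
A valid assignment using 3 colors: 0=b, 1=a, 2=b, 3=a, 4=c.
That is already a proper 3-coloring.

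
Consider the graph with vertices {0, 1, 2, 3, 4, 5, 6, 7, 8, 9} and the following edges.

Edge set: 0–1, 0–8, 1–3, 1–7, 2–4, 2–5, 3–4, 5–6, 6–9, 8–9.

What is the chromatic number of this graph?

3

The cycle 3-4-2-5-6-9-8-0-1-3 has odd length 9, so it cannot be 2-colored; at least 3 colors are needed.
3 colors suffice: color a → {1, 2, 6, 8}; color b → {0, 3, 5, 7, 9}; color c → {4}. No two adjacent vertices share a color.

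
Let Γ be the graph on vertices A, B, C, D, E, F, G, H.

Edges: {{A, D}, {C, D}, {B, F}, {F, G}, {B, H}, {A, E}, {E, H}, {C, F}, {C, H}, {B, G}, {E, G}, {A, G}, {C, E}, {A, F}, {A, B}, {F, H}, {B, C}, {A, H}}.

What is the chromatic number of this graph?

4

B, C, F, H are mutually adjacent (a clique of size 4), so at least 4 colors are needed.
One proper 4-coloring: A=1, B=2, C=1, D=2, E=2, F=3, G=4, H=4. Each edge has distinct colors on its endpoints.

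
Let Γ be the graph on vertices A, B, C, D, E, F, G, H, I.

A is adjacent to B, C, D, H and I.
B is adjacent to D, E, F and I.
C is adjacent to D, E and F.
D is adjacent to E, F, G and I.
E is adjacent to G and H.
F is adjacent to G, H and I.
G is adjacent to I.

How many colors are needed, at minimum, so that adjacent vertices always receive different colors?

4

B, D, F, I are pairwise adjacent (a clique of size 4), so at least 4 colors are needed.
A valid assignment using 4 colors: A=blue, B=yellow, C=green, D=red, E=blue, F=blue, G=yellow, H=red, I=green. No two adjacent vertices share a color.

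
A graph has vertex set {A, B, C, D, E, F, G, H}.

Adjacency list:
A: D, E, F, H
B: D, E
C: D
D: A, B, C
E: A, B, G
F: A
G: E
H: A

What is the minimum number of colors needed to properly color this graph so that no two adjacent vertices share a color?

A and E are adjacent, so at least 2 colors are needed.
One proper 2-coloring: A=1, B=1, C=1, D=2, E=2, F=2, G=1, H=2. No two adjacent vertices share a color.

2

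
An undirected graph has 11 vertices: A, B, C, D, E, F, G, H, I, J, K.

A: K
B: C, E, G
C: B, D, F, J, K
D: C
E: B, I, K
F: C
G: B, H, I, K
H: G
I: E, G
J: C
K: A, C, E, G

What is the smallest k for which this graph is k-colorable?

G and H are adjacent, so at least 2 colors are needed.
A valid assignment using 2 colors: A=1, B=2, C=1, D=2, E=1, F=2, G=1, H=2, I=2, J=2, K=2. Every edge joins two different colors.

2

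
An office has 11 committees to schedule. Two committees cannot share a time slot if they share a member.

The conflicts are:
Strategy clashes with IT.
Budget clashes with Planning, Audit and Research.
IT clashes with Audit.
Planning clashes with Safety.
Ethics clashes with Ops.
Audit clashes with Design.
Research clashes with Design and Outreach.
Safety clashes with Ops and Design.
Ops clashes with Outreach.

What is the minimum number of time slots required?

The cycle Safety-Ops-Outreach-Research-Design-Safety has odd length 5, so it cannot be 2-colored; at least 3 time slots are needed.
3 time slots suffice: time slot 1 → {Strategy, Ethics, Audit, Research, Safety}; time slot 2 → {Budget, IT, Ops, Design}; time slot 3 → {Planning, Outreach}. No two conflicting committees share a time slot.

3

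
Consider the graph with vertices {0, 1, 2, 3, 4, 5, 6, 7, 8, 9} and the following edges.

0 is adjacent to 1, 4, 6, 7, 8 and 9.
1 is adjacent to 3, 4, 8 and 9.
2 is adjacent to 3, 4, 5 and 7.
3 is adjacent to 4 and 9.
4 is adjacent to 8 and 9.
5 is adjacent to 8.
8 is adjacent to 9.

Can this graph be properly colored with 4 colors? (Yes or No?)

0, 1, 4, 8, 9 are pairwise adjacent (a clique of size 5), so at least 5 colors are needed.
So 4 colors are not enough.

No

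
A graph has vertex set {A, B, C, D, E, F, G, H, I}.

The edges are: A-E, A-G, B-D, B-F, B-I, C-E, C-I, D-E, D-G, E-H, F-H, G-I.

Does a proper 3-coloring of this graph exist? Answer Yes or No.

The chromatic number is 3. The cycle I-G-D-E-C-I has odd length 5, so it cannot be 2-colored; at least 3 colors are needed.
3 colors suffice: A=blue, B=red, C=green, D=blue, E=red, F=blue, G=red, H=green, I=blue.
That is already a proper 3-coloring.

Yes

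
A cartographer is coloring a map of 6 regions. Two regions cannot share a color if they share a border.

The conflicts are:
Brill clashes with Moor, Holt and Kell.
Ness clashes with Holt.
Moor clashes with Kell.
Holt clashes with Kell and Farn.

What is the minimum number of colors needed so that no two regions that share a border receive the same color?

Brill, Moor, Kell pairwise conflict, so at least 3 colors are needed.
3 colors suffice: color 1 → {Moor, Holt}; color 2 → {Brill, Ness, Farn}; color 3 → {Kell}. No two conflicting regions share a color.

3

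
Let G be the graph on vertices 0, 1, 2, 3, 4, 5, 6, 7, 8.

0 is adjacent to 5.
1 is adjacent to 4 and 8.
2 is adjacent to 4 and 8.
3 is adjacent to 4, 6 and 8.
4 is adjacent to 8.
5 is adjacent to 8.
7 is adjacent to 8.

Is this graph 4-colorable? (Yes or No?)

Yes

The chromatic number is 3. 2, 4, 8 are pairwise adjacent, so at least 3 colors are needed.
3 colors suffice: color a → {0, 6, 8}; color b → {4, 5, 7}; color c → {1, 2, 3}.
Since 4 ≥ 3, a proper 4-coloring certainly exists.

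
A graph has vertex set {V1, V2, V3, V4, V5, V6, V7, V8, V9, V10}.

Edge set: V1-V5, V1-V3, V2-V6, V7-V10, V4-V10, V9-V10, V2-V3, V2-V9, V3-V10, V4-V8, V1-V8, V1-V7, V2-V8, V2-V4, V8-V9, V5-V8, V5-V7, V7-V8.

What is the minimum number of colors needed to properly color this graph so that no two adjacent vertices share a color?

V1, V5, V7, V8 are mutually adjacent (a clique of size 4), so at least 4 colors are needed.
4 colors suffice: color 1 → {V6, V8, V10}; color 2 → {V2, V7}; color 3 → {V1, V4, V9}; color 4 → {V3, V5}. Each edge has distinct colors on its endpoints.

4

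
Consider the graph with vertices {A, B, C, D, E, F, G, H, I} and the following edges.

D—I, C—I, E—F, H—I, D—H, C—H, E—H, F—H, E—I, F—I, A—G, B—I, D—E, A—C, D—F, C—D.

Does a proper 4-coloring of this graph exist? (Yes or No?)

No

D, E, F, H, I are mutually adjacent (a clique of size 5), so at least 5 colors are needed.
So 4 colors are not enough.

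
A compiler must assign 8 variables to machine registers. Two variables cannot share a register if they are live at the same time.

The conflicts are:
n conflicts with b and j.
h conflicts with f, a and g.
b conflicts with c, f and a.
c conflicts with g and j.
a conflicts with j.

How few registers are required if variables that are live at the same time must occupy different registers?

The cycle h-g-c-b-f-h has odd length 5, so it cannot be 2-colored; at least 3 registers are needed.
3 registers suffice: register 1 → {h, b, j}; register 2 → {n, c, f, a}; register 3 → {g}. Each listed conflict is separated.

3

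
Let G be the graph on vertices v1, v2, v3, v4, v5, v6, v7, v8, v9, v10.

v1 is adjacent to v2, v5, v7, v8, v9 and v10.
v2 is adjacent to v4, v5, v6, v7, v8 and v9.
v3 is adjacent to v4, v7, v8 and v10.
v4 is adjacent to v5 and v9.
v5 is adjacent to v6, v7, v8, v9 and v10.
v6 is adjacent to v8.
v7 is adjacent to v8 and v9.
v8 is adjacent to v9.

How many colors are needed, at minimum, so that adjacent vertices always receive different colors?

v1, v2, v5, v7, v8, v9 form a clique, so at least 6 colors are needed.
6 colors suffice: color 1 → {v3, v5}; color 2 → {v2, v10}; color 3 → {v4, v8}; color 4 → {v6, v7}; color 5 → {v1}; color 6 → {v9}. No two adjacent vertices share a color.

6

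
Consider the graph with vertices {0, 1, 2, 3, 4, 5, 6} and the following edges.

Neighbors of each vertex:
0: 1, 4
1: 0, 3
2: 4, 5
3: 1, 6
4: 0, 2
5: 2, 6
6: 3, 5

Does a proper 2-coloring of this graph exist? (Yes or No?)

No

The cycle 0-1-3-6-5-2-4-0 has odd length 7, so it cannot be 2-colored; at least 3 colors are needed.
So 2 colors are not enough.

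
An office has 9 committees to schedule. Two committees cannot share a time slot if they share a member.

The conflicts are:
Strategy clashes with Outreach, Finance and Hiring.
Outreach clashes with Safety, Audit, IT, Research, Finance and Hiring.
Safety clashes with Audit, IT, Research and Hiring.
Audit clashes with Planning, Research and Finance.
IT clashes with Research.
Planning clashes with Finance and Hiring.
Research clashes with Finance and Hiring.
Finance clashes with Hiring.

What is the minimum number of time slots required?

4

Outreach, Audit, Research, Finance are mutually in conflict, so at least 4 time slots are needed.
4 time slots suffice: time slot 1 → {Outreach, Planning}; time slot 2 → {Audit, IT, Hiring}; time slot 3 → {Safety, Finance}; time slot 4 → {Strategy, Research}. Every pair that conflicts lands in different time slots.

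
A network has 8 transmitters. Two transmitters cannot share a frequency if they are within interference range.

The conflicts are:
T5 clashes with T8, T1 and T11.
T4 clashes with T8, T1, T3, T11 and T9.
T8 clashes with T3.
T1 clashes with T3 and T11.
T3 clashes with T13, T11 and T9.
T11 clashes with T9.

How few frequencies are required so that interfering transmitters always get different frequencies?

4

T4, T3, T11, T9 pairwise conflict, so at least 4 frequencies are needed.
Using 4 frequencies: T5=1, T4=2, T8=3, T1=4, T3=1, T13=2, T11=3, T9=4. Every pair that conflicts lands in different frequencies.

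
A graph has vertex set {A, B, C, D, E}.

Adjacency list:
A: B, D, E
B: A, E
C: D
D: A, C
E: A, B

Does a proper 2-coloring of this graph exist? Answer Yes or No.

No

A, B, E are mutually adjacent, so at least 3 colors are needed.
So 2 colors are not enough.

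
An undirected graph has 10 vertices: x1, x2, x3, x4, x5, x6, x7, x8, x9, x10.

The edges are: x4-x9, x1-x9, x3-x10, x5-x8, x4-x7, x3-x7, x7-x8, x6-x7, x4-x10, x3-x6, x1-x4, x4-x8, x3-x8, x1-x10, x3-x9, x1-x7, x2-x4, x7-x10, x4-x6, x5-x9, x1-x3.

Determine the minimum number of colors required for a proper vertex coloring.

x1, x4, x7, x10 are pairwise adjacent (a clique of size 4), so at least 4 colors are needed.
One proper 4-coloring: x1=G, x2=B, x3=R, x4=R, x5=R, x6=G, x7=B, x8=G, x9=B, x10=Y. No two adjacent vertices share a color.

4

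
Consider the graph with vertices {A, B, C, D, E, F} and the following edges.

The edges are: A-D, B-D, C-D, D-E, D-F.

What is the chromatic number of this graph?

2

B and D are adjacent, so at least 2 colors are needed.
2 colors suffice: color 1 → {D}; color 2 → {A, B, C, E, F}. Each edge has distinct colors on its endpoints.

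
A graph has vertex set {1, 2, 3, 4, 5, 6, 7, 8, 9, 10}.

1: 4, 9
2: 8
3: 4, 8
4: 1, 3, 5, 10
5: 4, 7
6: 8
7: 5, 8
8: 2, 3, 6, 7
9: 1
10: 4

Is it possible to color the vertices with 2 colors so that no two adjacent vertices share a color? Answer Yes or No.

No

The cycle 3-4-5-7-8-3 has odd length 5, so it cannot be 2-colored; at least 3 colors are needed.
So 2 colors are not enough.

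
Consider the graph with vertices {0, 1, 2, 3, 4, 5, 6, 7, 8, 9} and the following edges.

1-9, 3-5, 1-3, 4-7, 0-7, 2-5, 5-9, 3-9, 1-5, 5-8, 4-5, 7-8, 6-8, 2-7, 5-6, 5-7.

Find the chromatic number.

4

1, 3, 5, 9 are pairwise adjacent (a clique of size 4), so at least 4 colors are needed.
A valid assignment using 4 colors: 0=red, 1=green, 2=green, 3=blue, 4=green, 5=red, 6=blue, 7=blue, 8=green, 9=yellow. Each edge has distinct colors on its endpoints.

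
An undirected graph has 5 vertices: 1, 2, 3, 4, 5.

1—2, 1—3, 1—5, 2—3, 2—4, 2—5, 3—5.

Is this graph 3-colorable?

1, 2, 3, 5 are mutually adjacent (a clique of size 4), so at least 4 colors are needed.
So 3 colors are not enough.

No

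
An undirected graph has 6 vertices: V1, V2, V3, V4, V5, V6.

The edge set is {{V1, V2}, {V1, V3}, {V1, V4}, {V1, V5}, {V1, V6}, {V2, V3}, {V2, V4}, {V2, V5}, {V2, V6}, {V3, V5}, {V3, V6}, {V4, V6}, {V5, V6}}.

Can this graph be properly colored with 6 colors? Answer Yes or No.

The chromatic number is 5. V1, V2, V3, V5, V6 are mutually adjacent (a clique of size 5), so at least 5 colors are needed.
5 colors suffice: V1=3, V2=2, V3=4, V4=4, V5=5, V6=1.
Since 6 ≥ 5, a proper 6-coloring certainly exists.

Yes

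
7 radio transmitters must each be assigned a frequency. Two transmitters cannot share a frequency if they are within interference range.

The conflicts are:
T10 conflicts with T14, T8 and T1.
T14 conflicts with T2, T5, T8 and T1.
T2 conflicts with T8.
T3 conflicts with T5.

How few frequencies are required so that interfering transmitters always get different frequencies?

T14, T2, T8 all conflict with each other, so at least 3 frequencies are needed.
Using 3 frequencies: T10=3, T14=1, T2=3, T3=1, T5=2, T8=2, T1=2. No two conflicting transmitters share a frequency.

3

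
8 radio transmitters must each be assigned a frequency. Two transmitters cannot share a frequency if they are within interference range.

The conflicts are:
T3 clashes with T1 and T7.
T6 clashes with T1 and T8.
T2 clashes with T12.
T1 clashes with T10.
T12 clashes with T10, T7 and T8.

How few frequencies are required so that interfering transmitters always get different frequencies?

The cycle T3-T7-T12-T10-T1-T3 has odd length 5, so it cannot be 2-colored; at least 3 frequencies are needed.
3 frequencies suffice: frequency 1 → {T1, T12}; frequency 2 → {T3, T6, T2, T10}; frequency 3 → {T7, T8}. Each listed conflict is separated.

3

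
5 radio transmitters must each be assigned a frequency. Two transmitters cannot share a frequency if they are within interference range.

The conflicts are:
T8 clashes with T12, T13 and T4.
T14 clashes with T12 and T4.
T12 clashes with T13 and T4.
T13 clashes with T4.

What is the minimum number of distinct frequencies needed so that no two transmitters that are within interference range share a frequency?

4

T8, T12, T13, T4 pairwise conflict, so at least 4 frequencies are needed.
4 frequencies suffice: frequency 1 → {T4}; frequency 2 → {T12}; frequency 3 → {T8, T14}; frequency 4 → {T13}. Every pair that conflicts lands in different frequencies.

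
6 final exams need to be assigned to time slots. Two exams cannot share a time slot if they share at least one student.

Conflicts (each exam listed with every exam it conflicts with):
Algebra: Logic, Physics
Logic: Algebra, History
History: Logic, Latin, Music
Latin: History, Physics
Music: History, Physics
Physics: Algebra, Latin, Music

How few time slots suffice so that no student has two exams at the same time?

The cycle Physics-Latin-History-Logic-Algebra-Physics has odd length 5, so it cannot be 2-colored; at least 3 time slots are needed.
3 time slots suffice: time slot 1 → {History, Physics}; time slot 2 → {Algebra, Latin, Music}; time slot 3 → {Logic}. Each listed conflict is separated.

3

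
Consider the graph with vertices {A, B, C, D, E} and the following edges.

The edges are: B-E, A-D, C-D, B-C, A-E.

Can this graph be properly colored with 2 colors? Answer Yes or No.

No

The cycle D-A-E-B-C-D has odd length 5, so it cannot be 2-colored; at least 3 colors are needed.
So 2 colors are not enough.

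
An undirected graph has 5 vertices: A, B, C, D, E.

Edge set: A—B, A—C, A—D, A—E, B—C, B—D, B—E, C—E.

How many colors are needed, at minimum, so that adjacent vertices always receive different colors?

4

A, B, C, E form a clique, so at least 4 colors are needed.
4 colors suffice: A=2, B=1, C=3, D=3, E=4. Every edge joins two different colors.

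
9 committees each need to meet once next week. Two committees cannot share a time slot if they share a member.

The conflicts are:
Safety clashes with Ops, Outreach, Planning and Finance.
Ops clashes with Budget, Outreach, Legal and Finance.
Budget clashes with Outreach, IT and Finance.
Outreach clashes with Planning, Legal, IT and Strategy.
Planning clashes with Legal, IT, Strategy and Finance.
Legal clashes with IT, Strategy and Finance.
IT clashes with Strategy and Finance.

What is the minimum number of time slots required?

5

Outreach, Planning, Legal, IT, Strategy all conflict with each other, so at least 5 time slots are needed.
A valid assignment using 5 time slots: Safety=2, Ops=3, Budget=2, Outreach=1, Planning=4, Legal=2, IT=3, Strategy=5, Finance=1. Every pair that conflicts lands in different time slots.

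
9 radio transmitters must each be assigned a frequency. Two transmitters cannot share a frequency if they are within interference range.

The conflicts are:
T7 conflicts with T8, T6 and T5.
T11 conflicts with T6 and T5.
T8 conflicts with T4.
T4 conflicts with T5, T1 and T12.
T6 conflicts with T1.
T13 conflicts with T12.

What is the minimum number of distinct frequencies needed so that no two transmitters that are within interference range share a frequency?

The cycle T6-T7-T8-T4-T1-T6 has odd length 5, so it cannot be 2-colored; at least 3 frequencies are needed.
3 frequencies suffice: T7=3, T11=3, T8=2, T4=1, T6=1, T5=2, T13=1, T1=2, T12=2. No two conflicting transmitters share a frequency.

3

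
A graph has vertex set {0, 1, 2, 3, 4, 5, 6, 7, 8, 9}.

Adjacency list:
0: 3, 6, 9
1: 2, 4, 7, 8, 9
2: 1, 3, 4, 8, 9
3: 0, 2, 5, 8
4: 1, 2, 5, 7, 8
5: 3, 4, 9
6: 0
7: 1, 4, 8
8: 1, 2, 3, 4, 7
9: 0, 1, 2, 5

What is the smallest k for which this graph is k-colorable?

4

1, 4, 7, 8 are pairwise adjacent (a clique of size 4), so at least 4 colors are needed.
4 colors suffice: color red → {3, 4, 6, 9}; color blue → {0, 5, 8}; color green → {1}; color yellow → {2, 7}. No two adjacent vertices share a color.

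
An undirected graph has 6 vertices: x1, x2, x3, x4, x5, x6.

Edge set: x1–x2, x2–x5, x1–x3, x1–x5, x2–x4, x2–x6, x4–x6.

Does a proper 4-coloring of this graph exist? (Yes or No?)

Yes

The chromatic number is 3. x1, x2, x5 are pairwise adjacent, so at least 3 colors are needed.
3 colors suffice: color 1 → {x2, x3}; color 2 → {x1, x4}; color 3 → {x5, x6}.
Since 4 ≥ 3, a proper 4-coloring certainly exists.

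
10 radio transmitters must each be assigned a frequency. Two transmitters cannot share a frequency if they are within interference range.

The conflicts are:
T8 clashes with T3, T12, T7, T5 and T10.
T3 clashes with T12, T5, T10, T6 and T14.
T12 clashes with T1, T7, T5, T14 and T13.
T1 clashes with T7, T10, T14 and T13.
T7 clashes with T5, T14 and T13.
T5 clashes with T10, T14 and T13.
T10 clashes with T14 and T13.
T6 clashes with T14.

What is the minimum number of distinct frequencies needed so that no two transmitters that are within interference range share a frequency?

T12, T1, T7, T14 pairwise conflict, so at least 4 frequencies are needed.
A valid assignment using 4 frequencies: T8=1, T3=4, T12=2, T1=3, T7=4, T5=3, T10=2, T6=2, T14=1, T13=1. Every pair that conflicts lands in different frequencies.

4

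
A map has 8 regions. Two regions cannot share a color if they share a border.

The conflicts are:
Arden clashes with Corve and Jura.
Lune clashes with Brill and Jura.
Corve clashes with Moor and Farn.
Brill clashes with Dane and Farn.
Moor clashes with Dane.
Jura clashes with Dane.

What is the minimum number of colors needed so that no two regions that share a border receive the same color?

The cycle Corve-Farn-Brill-Dane-Moor-Corve has odd length 5, so it cannot be 2-colored; at least 3 colors are needed.
3 colors suffice: Arden=2, Lune=2, Corve=1, Brill=1, Moor=3, Jura=1, Dane=2, Farn=2. Every pair that conflicts lands in different colors.

3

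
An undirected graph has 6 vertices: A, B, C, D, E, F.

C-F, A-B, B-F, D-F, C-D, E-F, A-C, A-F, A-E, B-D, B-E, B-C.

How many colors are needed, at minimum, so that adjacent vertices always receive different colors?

4

A, B, E, F form a clique, so at least 4 colors are needed.
4 colors suffice: A=3, B=2, C=4, D=3, E=4, F=1. Each edge has distinct colors on its endpoints.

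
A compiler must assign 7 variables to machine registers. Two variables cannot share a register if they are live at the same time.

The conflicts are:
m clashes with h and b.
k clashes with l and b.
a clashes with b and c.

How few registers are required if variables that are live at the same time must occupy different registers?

2

a and c conflict, so at least 2 registers are needed.
2 registers suffice: register 1 → {h, l, b, c}; register 2 → {m, k, a}. Every pair that conflicts lands in different registers.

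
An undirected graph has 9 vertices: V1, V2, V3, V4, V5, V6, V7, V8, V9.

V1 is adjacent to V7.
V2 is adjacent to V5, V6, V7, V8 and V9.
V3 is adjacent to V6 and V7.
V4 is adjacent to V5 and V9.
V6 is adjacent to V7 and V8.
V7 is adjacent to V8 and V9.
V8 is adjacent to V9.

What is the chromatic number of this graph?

V2, V6, V7, V8 are mutually adjacent (a clique of size 4), so at least 4 colors are needed.
4 colors suffice: V1=2, V2=2, V3=2, V4=2, V5=1, V6=3, V7=1, V8=4, V9=3. Every edge joins two different colors.

4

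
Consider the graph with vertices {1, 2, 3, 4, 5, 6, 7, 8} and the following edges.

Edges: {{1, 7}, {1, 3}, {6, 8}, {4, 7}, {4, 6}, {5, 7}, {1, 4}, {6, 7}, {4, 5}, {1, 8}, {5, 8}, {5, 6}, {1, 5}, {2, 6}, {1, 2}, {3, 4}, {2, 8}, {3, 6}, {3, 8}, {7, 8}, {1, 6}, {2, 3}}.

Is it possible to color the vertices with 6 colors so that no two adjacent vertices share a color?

The chromatic number is 5. 1, 2, 3, 6, 8 are mutually adjacent (a clique of size 5), so at least 5 colors are needed.
One proper 5-coloring: 1=b, 2=e, 3=d, 4=c, 5=e, 6=a, 7=d, 8=c.
Since 6 ≥ 5, a proper 6-coloring certainly exists.

Yes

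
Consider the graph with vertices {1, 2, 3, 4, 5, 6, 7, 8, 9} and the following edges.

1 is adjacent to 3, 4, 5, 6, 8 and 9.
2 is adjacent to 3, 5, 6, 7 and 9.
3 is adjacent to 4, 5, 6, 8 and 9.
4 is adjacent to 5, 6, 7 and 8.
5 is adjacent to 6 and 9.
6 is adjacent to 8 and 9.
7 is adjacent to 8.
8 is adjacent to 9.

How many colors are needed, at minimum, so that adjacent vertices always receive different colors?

5

1, 3, 6, 8, 9 form a clique, so at least 5 colors are needed.
One proper 5-coloring: 1=purple, 2=purple, 3=red, 4=yellow, 5=green, 6=blue, 7=red, 8=green, 9=yellow. Each edge has distinct colors on its endpoints.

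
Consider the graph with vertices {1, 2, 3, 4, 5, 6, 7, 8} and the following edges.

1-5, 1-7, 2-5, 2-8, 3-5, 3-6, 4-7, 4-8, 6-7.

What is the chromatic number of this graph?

3

The cycle 6-3-5-1-7-6 has odd length 5, so it cannot be 2-colored; at least 3 colors are needed.
One proper 3-coloring: 1=blue, 2=blue, 3=blue, 4=blue, 5=red, 6=green, 7=red, 8=red. No two adjacent vertices share a color.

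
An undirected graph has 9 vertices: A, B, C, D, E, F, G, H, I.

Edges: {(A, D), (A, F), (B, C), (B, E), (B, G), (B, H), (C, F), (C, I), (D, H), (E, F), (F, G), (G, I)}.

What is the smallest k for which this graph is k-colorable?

2

B and H are adjacent, so at least 2 colors are needed.
2 colors suffice: color 1 → {B, D, F, I}; color 2 → {A, C, E, G, H}. Every edge joins two different colors.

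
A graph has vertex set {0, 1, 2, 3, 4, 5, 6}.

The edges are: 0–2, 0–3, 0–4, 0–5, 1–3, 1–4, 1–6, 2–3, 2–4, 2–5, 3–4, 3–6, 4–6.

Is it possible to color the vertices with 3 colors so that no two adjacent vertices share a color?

1, 3, 4, 6 are pairwise adjacent (a clique of size 4), so at least 4 colors are needed.
So 3 colors are not enough.

No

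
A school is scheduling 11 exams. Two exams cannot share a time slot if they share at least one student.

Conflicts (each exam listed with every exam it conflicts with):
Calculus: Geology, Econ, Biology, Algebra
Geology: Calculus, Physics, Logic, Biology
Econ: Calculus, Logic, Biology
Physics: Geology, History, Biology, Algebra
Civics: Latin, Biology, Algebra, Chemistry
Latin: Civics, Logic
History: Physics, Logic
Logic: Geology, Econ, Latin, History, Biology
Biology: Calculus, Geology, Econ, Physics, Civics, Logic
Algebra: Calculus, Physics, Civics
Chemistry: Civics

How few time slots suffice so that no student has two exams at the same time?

3

Calculus, Geology, Biology all conflict with each other, so at least 3 time slots are needed.
Using 3 time slots: Calculus=2, Geology=3, Econ=3, Physics=2, Civics=2, Latin=1, History=1, Logic=2, Biology=1, Algebra=1, Chemistry=1. No two conflicting exams share a time slot.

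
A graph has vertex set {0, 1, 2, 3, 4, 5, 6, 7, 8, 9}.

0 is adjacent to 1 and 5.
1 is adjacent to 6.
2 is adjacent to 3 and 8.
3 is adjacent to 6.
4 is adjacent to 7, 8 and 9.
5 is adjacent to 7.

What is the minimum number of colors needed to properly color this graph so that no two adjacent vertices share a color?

3

The cycle 0-5-7-4-8-2-3-6-1-0 has odd length 9, so it cannot be 2-colored; at least 3 colors are needed.
3 colors suffice: color red → {0, 2, 4, 6}; color blue → {1, 3, 7, 8, 9}; color green → {5}. Every edge joins two different colors.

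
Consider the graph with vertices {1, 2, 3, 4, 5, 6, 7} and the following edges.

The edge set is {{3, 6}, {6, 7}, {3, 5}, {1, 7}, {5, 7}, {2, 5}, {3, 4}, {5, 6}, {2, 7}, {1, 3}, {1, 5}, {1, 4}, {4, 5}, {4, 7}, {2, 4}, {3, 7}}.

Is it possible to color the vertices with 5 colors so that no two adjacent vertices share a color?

Yes

The chromatic number is 5. 1, 3, 4, 5, 7 are pairwise adjacent (a clique of size 5), so at least 5 colors are needed.
5 colors suffice: color red → {5}; color blue → {7}; color green → {2, 3}; color yellow → {4, 6}; color purple → {1}.
That is already a proper 5-coloring.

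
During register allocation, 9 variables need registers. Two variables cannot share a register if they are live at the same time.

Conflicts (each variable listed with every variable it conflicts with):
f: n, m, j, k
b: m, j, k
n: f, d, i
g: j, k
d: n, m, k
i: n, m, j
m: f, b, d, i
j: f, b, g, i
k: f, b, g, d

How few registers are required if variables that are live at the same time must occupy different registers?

2

g and j conflict, so at least 2 registers are needed.
2 registers suffice: register 1 → {n, m, j, k}; register 2 → {f, b, g, d, i}. Every pair that conflicts lands in different registers.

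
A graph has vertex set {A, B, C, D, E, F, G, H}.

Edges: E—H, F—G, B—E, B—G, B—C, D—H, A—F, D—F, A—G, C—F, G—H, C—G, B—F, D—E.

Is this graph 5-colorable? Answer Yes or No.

The chromatic number is 4. B, C, F, G are mutually adjacent (a clique of size 4), so at least 4 colors are needed.
A valid assignment using 4 colors: A=green, B=green, C=yellow, D=green, E=blue, F=red, G=blue, H=red.
Since 5 ≥ 4, a proper 5-coloring certainly exists.

Yes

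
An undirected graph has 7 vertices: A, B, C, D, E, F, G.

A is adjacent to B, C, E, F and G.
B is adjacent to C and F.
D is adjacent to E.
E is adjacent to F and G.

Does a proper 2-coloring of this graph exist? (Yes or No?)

No

A, E, F are mutually adjacent, so at least 3 colors are needed.
So 2 colors are not enough.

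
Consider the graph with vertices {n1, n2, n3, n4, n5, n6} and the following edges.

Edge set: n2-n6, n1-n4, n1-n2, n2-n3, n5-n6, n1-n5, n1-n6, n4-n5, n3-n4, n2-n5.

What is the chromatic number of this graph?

n1, n2, n5, n6 are mutually adjacent (a clique of size 4), so at least 4 colors are needed.
4 colors suffice: color R → {n3, n5}; color B → {n2, n4}; color G → {n1}; color Y → {n6}. Each edge has distinct colors on its endpoints.

4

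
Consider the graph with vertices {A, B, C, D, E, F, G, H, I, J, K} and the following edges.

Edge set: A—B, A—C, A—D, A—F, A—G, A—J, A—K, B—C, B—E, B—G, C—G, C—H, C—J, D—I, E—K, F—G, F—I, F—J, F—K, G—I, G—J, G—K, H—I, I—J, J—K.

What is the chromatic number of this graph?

5

A, F, G, J, K are mutually adjacent (a clique of size 5), so at least 5 colors are needed.
5 colors suffice: color 1 → {D, E, G, H}; color 2 → {A, I}; color 3 → {B, J}; color 4 → {C, F}; color 5 → {K}. Each edge has distinct colors on its endpoints.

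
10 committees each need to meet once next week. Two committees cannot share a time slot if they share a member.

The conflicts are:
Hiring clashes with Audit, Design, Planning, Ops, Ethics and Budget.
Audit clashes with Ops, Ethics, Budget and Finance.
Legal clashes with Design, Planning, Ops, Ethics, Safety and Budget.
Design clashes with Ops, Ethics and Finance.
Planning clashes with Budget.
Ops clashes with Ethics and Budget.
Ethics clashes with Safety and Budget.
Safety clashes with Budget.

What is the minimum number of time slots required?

Hiring, Audit, Ops, Ethics, Budget all conflict with each other, so at least 5 time slots are needed.
5 time slots suffice: time slot 1 → {Design, Budget}; time slot 2 → {Planning, Ethics, Finance}; time slot 3 → {Hiring, Legal}; time slot 4 → {Ops, Safety}; time slot 5 → {Audit}. No two conflicting committees share a time slot.

5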